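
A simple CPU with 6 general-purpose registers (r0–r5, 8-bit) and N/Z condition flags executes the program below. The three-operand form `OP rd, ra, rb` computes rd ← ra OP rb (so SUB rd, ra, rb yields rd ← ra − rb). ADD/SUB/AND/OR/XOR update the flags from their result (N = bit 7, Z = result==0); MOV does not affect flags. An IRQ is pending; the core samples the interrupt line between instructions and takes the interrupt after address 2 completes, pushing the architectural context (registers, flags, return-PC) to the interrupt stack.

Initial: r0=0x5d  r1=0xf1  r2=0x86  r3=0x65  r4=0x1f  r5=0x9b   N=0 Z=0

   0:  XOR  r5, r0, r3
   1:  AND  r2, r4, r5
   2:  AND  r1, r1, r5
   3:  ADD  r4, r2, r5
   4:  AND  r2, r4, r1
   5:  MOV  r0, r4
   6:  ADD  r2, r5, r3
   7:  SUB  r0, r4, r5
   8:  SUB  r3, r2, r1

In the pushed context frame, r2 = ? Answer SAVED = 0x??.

SAVED = 0x18

after  0: r0=0x5d r1=0xf1 r2=0x86 r3=0x65 r4=0x1f r5=0x38  N=0 Z=0
after  1: r0=0x5d r1=0xf1 r2=0x18 r3=0x65 r4=0x1f r5=0x38  N=0 Z=0
after  2: r0=0x5d r1=0x30 r2=0x18 r3=0x65 r4=0x1f r5=0x38  N=0 Z=0
-- IRQ taken; context saved, return-PC = 3 --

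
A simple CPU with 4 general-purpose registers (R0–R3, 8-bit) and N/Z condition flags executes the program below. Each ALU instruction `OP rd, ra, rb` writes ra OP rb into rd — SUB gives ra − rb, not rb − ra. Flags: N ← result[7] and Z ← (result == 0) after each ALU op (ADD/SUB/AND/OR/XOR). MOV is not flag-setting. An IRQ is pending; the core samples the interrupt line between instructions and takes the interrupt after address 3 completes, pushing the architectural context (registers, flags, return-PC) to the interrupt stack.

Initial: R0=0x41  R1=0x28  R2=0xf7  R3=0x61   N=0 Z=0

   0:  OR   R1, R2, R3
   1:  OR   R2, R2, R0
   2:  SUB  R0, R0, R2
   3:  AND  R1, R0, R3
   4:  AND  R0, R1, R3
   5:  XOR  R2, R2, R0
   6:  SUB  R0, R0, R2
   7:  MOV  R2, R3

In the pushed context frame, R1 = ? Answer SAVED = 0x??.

SAVED = 0x40

after  0: R0=0x41 R1=0xf7 R2=0xf7 R3=0x61  N=1 Z=0
after  1: R0=0x41 R1=0xf7 R2=0xf7 R3=0x61  N=1 Z=0
after  2: R0=0x4a R1=0xf7 R2=0xf7 R3=0x61  N=0 Z=0
after  3: R0=0x4a R1=0x40 R2=0xf7 R3=0x61  N=0 Z=0
-- IRQ taken; context saved, return-PC = 4 --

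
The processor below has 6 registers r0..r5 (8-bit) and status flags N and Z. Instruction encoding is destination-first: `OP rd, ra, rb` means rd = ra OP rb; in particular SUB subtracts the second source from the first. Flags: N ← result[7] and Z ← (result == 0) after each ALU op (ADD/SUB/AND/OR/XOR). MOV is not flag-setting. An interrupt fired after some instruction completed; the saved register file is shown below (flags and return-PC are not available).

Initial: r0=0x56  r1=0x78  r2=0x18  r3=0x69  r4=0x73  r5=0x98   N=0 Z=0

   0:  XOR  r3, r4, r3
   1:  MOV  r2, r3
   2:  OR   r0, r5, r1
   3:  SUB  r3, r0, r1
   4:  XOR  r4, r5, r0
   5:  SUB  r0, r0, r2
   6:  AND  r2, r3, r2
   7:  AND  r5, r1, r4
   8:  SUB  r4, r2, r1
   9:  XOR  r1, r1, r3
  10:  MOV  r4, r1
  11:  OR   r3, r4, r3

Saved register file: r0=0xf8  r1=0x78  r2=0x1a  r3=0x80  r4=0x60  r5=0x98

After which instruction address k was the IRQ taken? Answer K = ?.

K = 4

after  0: r0=0x56 r1=0x78 r2=0x18 r3=0x1a r4=0x73 r5=0x98  N=0 Z=0
after  1: r0=0x56 r1=0x78 r2=0x1a r3=0x1a r4=0x73 r5=0x98  N=0 Z=0
after  2: r0=0xf8 r1=0x78 r2=0x1a r3=0x1a r4=0x73 r5=0x98  N=1 Z=0
after  3: r0=0xf8 r1=0x78 r2=0x1a r3=0x80 r4=0x73 r5=0x98  N=1 Z=0
after  4: r0=0xf8 r1=0x78 r2=0x1a r3=0x80 r4=0x60 r5=0x98  N=0 Z=0
-- IRQ taken; context saved, return-PC = 5 --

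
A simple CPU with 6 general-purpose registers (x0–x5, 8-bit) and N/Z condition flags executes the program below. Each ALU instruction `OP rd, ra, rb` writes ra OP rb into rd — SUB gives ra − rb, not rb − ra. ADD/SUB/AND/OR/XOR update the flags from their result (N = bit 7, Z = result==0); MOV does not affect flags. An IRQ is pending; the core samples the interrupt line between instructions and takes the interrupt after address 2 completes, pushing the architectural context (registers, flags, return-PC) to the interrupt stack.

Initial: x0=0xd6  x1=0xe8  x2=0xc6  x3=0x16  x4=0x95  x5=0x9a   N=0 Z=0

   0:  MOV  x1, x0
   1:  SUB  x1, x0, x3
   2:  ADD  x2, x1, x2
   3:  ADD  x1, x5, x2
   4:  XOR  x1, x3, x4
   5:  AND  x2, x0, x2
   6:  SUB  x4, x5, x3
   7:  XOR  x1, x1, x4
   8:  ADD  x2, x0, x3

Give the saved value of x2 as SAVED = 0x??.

after  0: x0=0xd6 x1=0xd6 x2=0xc6 x3=0x16 x4=0x95 x5=0x9a  N=0 Z=0
after  1: x0=0xd6 x1=0xc0 x2=0xc6 x3=0x16 x4=0x95 x5=0x9a  N=1 Z=0
after  2: x0=0xd6 x1=0xc0 x2=0x86 x3=0x16 x4=0x95 x5=0x9a  N=1 Z=0
-- IRQ taken; context saved, return-PC = 3 --

SAVED = 0x86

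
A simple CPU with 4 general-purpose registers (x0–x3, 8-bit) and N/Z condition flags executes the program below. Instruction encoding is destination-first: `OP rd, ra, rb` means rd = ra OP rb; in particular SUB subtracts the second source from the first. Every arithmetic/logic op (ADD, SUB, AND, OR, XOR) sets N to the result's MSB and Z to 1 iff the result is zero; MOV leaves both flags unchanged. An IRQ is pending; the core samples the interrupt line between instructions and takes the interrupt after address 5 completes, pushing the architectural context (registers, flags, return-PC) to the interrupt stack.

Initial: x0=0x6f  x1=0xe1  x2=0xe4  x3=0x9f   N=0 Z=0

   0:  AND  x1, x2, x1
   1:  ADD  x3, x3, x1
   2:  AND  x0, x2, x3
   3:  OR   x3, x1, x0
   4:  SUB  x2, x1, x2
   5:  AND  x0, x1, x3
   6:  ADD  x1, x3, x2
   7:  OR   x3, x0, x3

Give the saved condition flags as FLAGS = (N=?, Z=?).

FLAGS = (N=1, Z=0)

after  0: x0=0x6f x1=0xe0 x2=0xe4 x3=0x9f  N=1 Z=0
after  1: x0=0x6f x1=0xe0 x2=0xe4 x3=0x7f  N=0 Z=0
after  2: x0=0x64 x1=0xe0 x2=0xe4 x3=0x7f  N=0 Z=0
after  3: x0=0x64 x1=0xe0 x2=0xe4 x3=0xe4  N=1 Z=0
after  4: x0=0x64 x1=0xe0 x2=0xfc x3=0xe4  N=1 Z=0
after  5: x0=0xe0 x1=0xe0 x2=0xfc x3=0xe4  N=1 Z=0
-- IRQ taken; context saved, return-PC = 6 --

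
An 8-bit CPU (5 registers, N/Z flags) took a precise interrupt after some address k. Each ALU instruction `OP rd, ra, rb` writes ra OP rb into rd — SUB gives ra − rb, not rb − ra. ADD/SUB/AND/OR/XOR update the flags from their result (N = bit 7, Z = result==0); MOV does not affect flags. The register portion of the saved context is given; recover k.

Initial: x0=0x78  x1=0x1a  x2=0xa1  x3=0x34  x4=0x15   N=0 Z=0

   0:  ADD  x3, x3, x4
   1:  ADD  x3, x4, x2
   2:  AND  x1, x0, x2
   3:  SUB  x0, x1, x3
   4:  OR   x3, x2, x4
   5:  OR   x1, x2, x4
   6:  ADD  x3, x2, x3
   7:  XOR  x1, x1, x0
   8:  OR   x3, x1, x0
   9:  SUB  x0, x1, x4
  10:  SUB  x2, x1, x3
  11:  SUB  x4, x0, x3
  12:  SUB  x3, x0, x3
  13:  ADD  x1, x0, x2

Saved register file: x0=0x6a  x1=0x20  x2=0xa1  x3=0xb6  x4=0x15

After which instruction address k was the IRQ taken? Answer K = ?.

after  0: x0=0x78 x1=0x1a x2=0xa1 x3=0x49 x4=0x15  N=0 Z=0
after  1: x0=0x78 x1=0x1a x2=0xa1 x3=0xb6 x4=0x15  N=1 Z=0
after  2: x0=0x78 x1=0x20 x2=0xa1 x3=0xb6 x4=0x15  N=0 Z=0
after  3: x0=0x6a x1=0x20 x2=0xa1 x3=0xb6 x4=0x15  N=0 Z=0
-- IRQ taken; context saved, return-PC = 4 --

K = 3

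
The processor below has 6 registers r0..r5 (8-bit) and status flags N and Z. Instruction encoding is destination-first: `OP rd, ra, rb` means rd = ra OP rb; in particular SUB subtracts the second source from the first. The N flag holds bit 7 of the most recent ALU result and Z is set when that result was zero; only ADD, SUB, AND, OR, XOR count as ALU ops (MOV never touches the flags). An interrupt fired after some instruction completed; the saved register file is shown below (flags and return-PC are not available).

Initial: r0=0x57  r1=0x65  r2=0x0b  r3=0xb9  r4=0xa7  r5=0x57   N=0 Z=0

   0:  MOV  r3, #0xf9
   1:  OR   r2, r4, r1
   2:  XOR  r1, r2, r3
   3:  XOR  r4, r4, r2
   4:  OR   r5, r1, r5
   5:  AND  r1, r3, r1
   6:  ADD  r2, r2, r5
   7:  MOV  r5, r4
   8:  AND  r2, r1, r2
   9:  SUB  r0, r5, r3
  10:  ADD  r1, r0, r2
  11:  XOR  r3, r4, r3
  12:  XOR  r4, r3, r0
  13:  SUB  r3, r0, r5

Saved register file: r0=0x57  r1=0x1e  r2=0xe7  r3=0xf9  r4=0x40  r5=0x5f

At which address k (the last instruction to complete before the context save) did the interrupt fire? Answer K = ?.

K = 4

after  0: r0=0x57 r1=0x65 r2=0x0b r3=0xf9 r4=0xa7 r5=0x57  N=0 Z=0
after  1: r0=0x57 r1=0x65 r2=0xe7 r3=0xf9 r4=0xa7 r5=0x57  N=1 Z=0
after  2: r0=0x57 r1=0x1e r2=0xe7 r3=0xf9 r4=0xa7 r5=0x57  N=0 Z=0
after  3: r0=0x57 r1=0x1e r2=0xe7 r3=0xf9 r4=0x40 r5=0x57  N=0 Z=0
after  4: r0=0x57 r1=0x1e r2=0xe7 r3=0xf9 r4=0x40 r5=0x5f  N=0 Z=0
-- IRQ taken; context saved, return-PC = 5 --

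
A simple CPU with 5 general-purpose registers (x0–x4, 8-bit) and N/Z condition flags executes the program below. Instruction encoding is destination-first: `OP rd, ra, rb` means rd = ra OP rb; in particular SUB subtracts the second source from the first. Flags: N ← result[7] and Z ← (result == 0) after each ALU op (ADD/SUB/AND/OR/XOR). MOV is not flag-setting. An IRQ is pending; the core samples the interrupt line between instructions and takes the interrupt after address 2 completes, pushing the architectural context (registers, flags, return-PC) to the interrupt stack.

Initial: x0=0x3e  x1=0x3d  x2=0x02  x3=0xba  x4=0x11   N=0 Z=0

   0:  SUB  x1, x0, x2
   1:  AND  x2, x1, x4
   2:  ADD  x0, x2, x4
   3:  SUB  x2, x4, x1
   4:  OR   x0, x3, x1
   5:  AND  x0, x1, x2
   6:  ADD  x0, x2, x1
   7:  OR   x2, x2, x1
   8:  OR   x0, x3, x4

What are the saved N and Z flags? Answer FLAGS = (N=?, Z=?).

FLAGS = (N=0, Z=0)

after  0: x0=0x3e x1=0x3c x2=0x02 x3=0xba x4=0x11  N=0 Z=0
after  1: x0=0x3e x1=0x3c x2=0x10 x3=0xba x4=0x11  N=0 Z=0
after  2: x0=0x21 x1=0x3c x2=0x10 x3=0xba x4=0x11  N=0 Z=0
-- IRQ taken; context saved, return-PC = 3 --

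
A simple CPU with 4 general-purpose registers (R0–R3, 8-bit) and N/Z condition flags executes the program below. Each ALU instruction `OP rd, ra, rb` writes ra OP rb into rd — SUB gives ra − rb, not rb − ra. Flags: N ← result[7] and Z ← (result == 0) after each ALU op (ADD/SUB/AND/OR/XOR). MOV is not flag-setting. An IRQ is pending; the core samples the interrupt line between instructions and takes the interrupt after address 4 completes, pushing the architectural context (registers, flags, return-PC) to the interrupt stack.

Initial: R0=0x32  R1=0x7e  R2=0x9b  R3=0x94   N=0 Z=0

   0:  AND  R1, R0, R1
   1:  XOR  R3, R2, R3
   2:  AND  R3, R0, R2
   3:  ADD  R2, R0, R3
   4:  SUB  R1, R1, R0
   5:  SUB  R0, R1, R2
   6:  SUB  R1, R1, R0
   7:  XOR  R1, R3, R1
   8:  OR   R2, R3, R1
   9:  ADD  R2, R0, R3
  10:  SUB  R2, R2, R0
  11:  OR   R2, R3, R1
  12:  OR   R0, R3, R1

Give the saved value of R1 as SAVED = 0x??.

after  0: R0=0x32 R1=0x32 R2=0x9b R3=0x94  N=0 Z=0
after  1: R0=0x32 R1=0x32 R2=0x9b R3=0x0f  N=0 Z=0
after  2: R0=0x32 R1=0x32 R2=0x9b R3=0x12  N=0 Z=0
after  3: R0=0x32 R1=0x32 R2=0x44 R3=0x12  N=0 Z=0
after  4: R0=0x32 R1=0x00 R2=0x44 R3=0x12  N=0 Z=1
-- IRQ taken; context saved, return-PC = 5 --

SAVED = 0x00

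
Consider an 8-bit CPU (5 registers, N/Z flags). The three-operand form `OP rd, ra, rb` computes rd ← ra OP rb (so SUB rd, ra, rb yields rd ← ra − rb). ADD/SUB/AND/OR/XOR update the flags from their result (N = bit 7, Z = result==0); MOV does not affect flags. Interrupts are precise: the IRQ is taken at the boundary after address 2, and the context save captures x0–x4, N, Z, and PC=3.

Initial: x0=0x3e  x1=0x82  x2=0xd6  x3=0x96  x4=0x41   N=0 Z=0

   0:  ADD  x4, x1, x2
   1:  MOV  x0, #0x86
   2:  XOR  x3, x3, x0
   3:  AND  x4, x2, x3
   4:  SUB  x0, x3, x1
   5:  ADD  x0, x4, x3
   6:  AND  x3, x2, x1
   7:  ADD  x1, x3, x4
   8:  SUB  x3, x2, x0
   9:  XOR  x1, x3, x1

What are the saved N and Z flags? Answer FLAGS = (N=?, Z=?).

after  0: x0=0x3e x1=0x82 x2=0xd6 x3=0x96 x4=0x58  N=0 Z=0
after  1: x0=0x86 x1=0x82 x2=0xd6 x3=0x96 x4=0x58  N=0 Z=0
after  2: x0=0x86 x1=0x82 x2=0xd6 x3=0x10 x4=0x58  N=0 Z=0
-- IRQ taken; context saved, return-PC = 3 --

FLAGS = (N=0, Z=0)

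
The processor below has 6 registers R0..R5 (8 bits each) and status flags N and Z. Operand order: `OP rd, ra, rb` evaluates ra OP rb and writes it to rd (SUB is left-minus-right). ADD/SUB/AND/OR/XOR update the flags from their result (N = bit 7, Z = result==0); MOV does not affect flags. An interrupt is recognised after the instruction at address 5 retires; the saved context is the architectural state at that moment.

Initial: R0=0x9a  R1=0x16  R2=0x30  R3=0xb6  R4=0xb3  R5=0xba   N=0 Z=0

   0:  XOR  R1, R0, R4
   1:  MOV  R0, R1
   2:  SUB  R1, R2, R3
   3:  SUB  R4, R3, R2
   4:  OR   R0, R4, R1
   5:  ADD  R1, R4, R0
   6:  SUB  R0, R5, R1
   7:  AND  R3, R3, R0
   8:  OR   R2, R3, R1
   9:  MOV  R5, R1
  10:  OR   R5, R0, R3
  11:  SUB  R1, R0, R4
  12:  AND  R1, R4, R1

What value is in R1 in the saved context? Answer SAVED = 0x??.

after  0: R0=0x9a R1=0x29 R2=0x30 R3=0xb6 R4=0xb3 R5=0xba  N=0 Z=0
after  1: R0=0x29 R1=0x29 R2=0x30 R3=0xb6 R4=0xb3 R5=0xba  N=0 Z=0
after  2: R0=0x29 R1=0x7a R2=0x30 R3=0xb6 R4=0xb3 R5=0xba  N=0 Z=0
after  3: R0=0x29 R1=0x7a R2=0x30 R3=0xb6 R4=0x86 R5=0xba  N=1 Z=0
after  4: R0=0xfe R1=0x7a R2=0x30 R3=0xb6 R4=0x86 R5=0xba  N=1 Z=0
after  5: R0=0xfe R1=0x84 R2=0x30 R3=0xb6 R4=0x86 R5=0xba  N=1 Z=0
-- IRQ taken; context saved, return-PC = 6 --

SAVED = 0x84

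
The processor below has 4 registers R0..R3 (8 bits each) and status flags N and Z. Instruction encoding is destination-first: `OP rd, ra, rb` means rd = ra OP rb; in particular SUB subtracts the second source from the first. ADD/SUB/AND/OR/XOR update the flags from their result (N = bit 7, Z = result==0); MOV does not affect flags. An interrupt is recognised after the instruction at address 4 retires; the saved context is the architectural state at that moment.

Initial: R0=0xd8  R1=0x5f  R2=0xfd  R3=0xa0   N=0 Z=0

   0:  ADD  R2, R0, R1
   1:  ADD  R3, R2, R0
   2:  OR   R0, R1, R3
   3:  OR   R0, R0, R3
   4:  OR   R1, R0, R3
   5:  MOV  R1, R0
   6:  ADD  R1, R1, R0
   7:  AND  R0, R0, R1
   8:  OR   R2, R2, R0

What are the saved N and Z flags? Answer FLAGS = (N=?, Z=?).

FLAGS = (N=0, Z=0)

after  0: R0=0xd8 R1=0x5f R2=0x37 R3=0xa0  N=0 Z=0
after  1: R0=0xd8 R1=0x5f R2=0x37 R3=0x0f  N=0 Z=0
after  2: R0=0x5f R1=0x5f R2=0x37 R3=0x0f  N=0 Z=0
after  3: R0=0x5f R1=0x5f R2=0x37 R3=0x0f  N=0 Z=0
after  4: R0=0x5f R1=0x5f R2=0x37 R3=0x0f  N=0 Z=0
-- IRQ taken; context saved, return-PC = 5 --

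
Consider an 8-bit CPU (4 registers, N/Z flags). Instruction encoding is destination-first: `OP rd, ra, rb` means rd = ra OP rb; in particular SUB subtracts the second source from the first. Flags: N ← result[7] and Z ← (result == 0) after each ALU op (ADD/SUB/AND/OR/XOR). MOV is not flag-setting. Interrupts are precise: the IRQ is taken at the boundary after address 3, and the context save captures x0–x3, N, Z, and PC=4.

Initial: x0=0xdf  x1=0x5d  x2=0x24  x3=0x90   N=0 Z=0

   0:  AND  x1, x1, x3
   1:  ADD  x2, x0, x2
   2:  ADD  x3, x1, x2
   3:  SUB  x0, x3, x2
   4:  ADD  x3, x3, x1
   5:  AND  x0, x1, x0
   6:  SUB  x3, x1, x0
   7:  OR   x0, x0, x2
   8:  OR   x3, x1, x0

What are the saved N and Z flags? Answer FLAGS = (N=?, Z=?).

after  0: x0=0xdf x1=0x10 x2=0x24 x3=0x90  N=0 Z=0
after  1: x0=0xdf x1=0x10 x2=0x03 x3=0x90  N=0 Z=0
after  2: x0=0xdf x1=0x10 x2=0x03 x3=0x13  N=0 Z=0
after  3: x0=0x10 x1=0x10 x2=0x03 x3=0x13  N=0 Z=0
-- IRQ taken; context saved, return-PC = 4 --

FLAGS = (N=0, Z=0)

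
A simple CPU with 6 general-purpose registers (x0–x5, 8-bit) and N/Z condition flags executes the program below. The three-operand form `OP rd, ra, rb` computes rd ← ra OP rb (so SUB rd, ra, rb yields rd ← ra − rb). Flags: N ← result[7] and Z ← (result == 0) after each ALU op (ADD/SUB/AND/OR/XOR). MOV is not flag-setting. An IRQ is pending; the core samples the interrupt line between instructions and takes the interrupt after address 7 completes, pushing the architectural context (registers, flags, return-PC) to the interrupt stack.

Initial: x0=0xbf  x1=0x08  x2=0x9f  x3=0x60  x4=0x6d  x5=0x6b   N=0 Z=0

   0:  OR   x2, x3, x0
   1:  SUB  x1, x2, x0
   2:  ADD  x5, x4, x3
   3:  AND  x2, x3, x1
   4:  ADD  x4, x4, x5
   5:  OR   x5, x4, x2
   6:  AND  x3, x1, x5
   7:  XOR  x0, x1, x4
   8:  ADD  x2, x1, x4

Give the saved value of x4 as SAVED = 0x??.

SAVED = 0x3a

after  0: x0=0xbf x1=0x08 x2=0xff x3=0x60 x4=0x6d x5=0x6b  N=1 Z=0
after  1: x0=0xbf x1=0x40 x2=0xff x3=0x60 x4=0x6d x5=0x6b  N=0 Z=0
after  2: x0=0xbf x1=0x40 x2=0xff x3=0x60 x4=0x6d x5=0xcd  N=1 Z=0
after  3: x0=0xbf x1=0x40 x2=0x40 x3=0x60 x4=0x6d x5=0xcd  N=0 Z=0
after  4: x0=0xbf x1=0x40 x2=0x40 x3=0x60 x4=0x3a x5=0xcd  N=0 Z=0
after  5: x0=0xbf x1=0x40 x2=0x40 x3=0x60 x4=0x3a x5=0x7a  N=0 Z=0
after  6: x0=0xbf x1=0x40 x2=0x40 x3=0x40 x4=0x3a x5=0x7a  N=0 Z=0
after  7: x0=0x7a x1=0x40 x2=0x40 x3=0x40 x4=0x3a x5=0x7a  N=0 Z=0
-- IRQ taken; context saved, return-PC = 8 --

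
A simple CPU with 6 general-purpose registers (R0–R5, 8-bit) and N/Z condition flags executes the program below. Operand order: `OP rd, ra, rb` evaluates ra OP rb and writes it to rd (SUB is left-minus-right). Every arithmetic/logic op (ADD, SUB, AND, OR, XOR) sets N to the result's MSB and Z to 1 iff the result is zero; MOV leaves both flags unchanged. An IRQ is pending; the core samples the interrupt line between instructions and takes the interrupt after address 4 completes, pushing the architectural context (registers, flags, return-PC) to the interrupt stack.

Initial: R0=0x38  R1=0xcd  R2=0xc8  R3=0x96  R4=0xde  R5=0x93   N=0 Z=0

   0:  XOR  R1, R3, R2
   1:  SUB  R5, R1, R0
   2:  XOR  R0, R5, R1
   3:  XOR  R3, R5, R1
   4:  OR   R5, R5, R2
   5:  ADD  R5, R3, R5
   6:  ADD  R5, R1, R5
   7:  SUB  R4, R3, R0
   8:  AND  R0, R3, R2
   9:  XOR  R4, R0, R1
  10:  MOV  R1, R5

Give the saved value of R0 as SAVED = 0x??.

SAVED = 0x78

after  0: R0=0x38 R1=0x5e R2=0xc8 R3=0x96 R4=0xde R5=0x93  N=0 Z=0
after  1: R0=0x38 R1=0x5e R2=0xc8 R3=0x96 R4=0xde R5=0x26  N=0 Z=0
after  2: R0=0x78 R1=0x5e R2=0xc8 R3=0x96 R4=0xde R5=0x26  N=0 Z=0
after  3: R0=0x78 R1=0x5e R2=0xc8 R3=0x78 R4=0xde R5=0x26  N=0 Z=0
after  4: R0=0x78 R1=0x5e R2=0xc8 R3=0x78 R4=0xde R5=0xee  N=1 Z=0
-- IRQ taken; context saved, return-PC = 5 --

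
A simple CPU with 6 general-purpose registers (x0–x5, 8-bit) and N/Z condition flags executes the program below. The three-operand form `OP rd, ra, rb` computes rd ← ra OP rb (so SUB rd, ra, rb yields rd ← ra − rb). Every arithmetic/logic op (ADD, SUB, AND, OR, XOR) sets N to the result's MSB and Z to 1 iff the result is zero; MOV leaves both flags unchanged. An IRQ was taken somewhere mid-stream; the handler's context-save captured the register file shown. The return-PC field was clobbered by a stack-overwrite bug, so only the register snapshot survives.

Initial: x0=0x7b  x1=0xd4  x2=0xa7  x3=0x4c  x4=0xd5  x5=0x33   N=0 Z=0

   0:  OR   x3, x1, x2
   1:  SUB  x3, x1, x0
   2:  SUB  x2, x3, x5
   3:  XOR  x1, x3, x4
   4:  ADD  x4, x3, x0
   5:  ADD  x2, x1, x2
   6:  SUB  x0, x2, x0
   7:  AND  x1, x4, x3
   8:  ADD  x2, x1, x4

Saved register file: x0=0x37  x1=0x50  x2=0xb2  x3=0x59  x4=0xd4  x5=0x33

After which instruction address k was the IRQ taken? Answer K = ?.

after  0: x0=0x7b x1=0xd4 x2=0xa7 x3=0xf7 x4=0xd5 x5=0x33  N=1 Z=0
after  1: x0=0x7b x1=0xd4 x2=0xa7 x3=0x59 x4=0xd5 x5=0x33  N=0 Z=0
after  2: x0=0x7b x1=0xd4 x2=0x26 x3=0x59 x4=0xd5 x5=0x33  N=0 Z=0
after  3: x0=0x7b x1=0x8c x2=0x26 x3=0x59 x4=0xd5 x5=0x33  N=1 Z=0
after  4: x0=0x7b x1=0x8c x2=0x26 x3=0x59 x4=0xd4 x5=0x33  N=1 Z=0
after  5: x0=0x7b x1=0x8c x2=0xb2 x3=0x59 x4=0xd4 x5=0x33  N=1 Z=0
after  6: x0=0x37 x1=0x8c x2=0xb2 x3=0x59 x4=0xd4 x5=0x33  N=0 Z=0
after  7: x0=0x37 x1=0x50 x2=0xb2 x3=0x59 x4=0xd4 x5=0x33  N=0 Z=0
-- IRQ taken; context saved, return-PC = 8 --

K = 7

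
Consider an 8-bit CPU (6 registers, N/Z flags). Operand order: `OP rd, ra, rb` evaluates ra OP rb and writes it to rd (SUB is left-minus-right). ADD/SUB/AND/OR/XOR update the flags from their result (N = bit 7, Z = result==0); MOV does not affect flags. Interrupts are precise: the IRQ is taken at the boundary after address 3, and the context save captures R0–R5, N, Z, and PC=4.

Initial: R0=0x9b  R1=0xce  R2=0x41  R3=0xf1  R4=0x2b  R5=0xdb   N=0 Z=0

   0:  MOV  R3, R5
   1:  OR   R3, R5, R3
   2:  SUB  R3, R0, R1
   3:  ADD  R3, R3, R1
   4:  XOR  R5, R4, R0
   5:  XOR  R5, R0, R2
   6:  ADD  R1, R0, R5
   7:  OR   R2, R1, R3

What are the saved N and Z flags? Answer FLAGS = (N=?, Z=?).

after  0: R0=0x9b R1=0xce R2=0x41 R3=0xdb R4=0x2b R5=0xdb  N=0 Z=0
after  1: R0=0x9b R1=0xce R2=0x41 R3=0xdb R4=0x2b R5=0xdb  N=1 Z=0
after  2: R0=0x9b R1=0xce R2=0x41 R3=0xcd R4=0x2b R5=0xdb  N=1 Z=0
after  3: R0=0x9b R1=0xce R2=0x41 R3=0x9b R4=0x2b R5=0xdb  N=1 Z=0
-- IRQ taken; context saved, return-PC = 4 --

FLAGS = (N=1, Z=0)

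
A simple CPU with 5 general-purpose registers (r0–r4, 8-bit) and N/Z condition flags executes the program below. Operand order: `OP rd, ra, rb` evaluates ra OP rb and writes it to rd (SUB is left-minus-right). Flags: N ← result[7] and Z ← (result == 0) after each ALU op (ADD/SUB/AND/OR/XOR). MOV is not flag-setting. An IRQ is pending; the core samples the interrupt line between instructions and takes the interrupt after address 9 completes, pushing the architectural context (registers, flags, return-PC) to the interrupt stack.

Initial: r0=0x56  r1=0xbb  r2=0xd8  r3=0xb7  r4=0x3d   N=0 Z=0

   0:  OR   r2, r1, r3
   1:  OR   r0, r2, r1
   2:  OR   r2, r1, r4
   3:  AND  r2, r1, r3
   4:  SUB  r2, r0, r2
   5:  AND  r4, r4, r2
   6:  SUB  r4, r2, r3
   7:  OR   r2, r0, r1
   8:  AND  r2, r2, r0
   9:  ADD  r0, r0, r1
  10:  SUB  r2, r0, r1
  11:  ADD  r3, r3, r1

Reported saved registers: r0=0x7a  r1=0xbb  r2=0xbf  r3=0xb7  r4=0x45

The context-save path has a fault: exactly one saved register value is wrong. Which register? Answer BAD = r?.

after  0: r0=0x56 r1=0xbb r2=0xbf r3=0xb7 r4=0x3d  N=1 Z=0
after  1: r0=0xbf r1=0xbb r2=0xbf r3=0xb7 r4=0x3d  N=1 Z=0
after  2: r0=0xbf r1=0xbb r2=0xbf r3=0xb7 r4=0x3d  N=1 Z=0
after  3: r0=0xbf r1=0xbb r2=0xb3 r3=0xb7 r4=0x3d  N=1 Z=0
after  4: r0=0xbf r1=0xbb r2=0x0c r3=0xb7 r4=0x3d  N=0 Z=0
after  5: r0=0xbf r1=0xbb r2=0x0c r3=0xb7 r4=0x0c  N=0 Z=0
after  6: r0=0xbf r1=0xbb r2=0x0c r3=0xb7 r4=0x55  N=0 Z=0
after  7: r0=0xbf r1=0xbb r2=0xbf r3=0xb7 r4=0x55  N=1 Z=0
after  8: r0=0xbf r1=0xbb r2=0xbf r3=0xb7 r4=0x55  N=1 Z=0
after  9: r0=0x7a r1=0xbb r2=0xbf r3=0xb7 r4=0x55  N=0 Z=0
-- IRQ taken; context saved, return-PC = 10 --
mismatch: r4: reported 0x45 vs actual 0x55

BAD = r4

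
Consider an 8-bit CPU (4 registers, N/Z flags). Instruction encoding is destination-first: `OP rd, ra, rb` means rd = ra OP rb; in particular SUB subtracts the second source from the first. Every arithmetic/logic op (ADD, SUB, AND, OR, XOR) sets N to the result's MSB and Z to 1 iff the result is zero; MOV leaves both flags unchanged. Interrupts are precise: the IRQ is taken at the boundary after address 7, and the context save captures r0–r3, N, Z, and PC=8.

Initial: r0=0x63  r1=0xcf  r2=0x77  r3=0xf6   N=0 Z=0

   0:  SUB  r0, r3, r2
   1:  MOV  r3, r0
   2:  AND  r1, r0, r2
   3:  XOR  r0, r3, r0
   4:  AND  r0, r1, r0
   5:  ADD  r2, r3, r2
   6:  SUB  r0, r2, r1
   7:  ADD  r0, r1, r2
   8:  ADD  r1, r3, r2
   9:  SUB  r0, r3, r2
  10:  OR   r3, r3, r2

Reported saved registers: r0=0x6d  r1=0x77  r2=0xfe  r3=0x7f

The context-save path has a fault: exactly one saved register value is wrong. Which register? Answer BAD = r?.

after  0: r0=0x7f r1=0xcf r2=0x77 r3=0xf6  N=0 Z=0
after  1: r0=0x7f r1=0xcf r2=0x77 r3=0x7f  N=0 Z=0
after  2: r0=0x7f r1=0x77 r2=0x77 r3=0x7f  N=0 Z=0
after  3: r0=0x00 r1=0x77 r2=0x77 r3=0x7f  N=0 Z=1
after  4: r0=0x00 r1=0x77 r2=0x77 r3=0x7f  N=0 Z=1
after  5: r0=0x00 r1=0x77 r2=0xf6 r3=0x7f  N=1 Z=0
after  6: r0=0x7f r1=0x77 r2=0xf6 r3=0x7f  N=0 Z=0
after  7: r0=0x6d r1=0x77 r2=0xf6 r3=0x7f  N=0 Z=0
-- IRQ taken; context saved, return-PC = 8 --
mismatch: r2: reported 0xfe vs actual 0xf6

BAD = r2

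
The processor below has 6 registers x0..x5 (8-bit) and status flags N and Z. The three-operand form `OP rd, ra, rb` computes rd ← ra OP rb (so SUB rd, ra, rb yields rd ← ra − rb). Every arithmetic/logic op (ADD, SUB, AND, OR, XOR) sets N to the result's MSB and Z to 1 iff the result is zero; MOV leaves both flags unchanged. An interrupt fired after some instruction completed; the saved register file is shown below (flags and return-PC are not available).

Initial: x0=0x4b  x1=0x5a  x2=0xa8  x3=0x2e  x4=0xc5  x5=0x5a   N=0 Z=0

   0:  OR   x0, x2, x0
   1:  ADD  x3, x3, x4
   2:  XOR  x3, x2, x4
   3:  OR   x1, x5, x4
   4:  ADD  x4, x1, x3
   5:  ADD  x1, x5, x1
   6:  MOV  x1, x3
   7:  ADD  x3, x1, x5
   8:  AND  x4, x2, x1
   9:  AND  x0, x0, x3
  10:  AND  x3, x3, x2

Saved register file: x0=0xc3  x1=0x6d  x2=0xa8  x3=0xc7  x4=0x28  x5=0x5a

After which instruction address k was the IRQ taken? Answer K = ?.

K = 9

after  0: x0=0xeb x1=0x5a x2=0xa8 x3=0x2e x4=0xc5 x5=0x5a  N=1 Z=0
after  1: x0=0xeb x1=0x5a x2=0xa8 x3=0xf3 x4=0xc5 x5=0x5a  N=1 Z=0
after  2: x0=0xeb x1=0x5a x2=0xa8 x3=0x6d x4=0xc5 x5=0x5a  N=0 Z=0
after  3: x0=0xeb x1=0xdf x2=0xa8 x3=0x6d x4=0xc5 x5=0x5a  N=1 Z=0
after  4: x0=0xeb x1=0xdf x2=0xa8 x3=0x6d x4=0x4c x5=0x5a  N=0 Z=0
after  5: x0=0xeb x1=0x39 x2=0xa8 x3=0x6d x4=0x4c x5=0x5a  N=0 Z=0
after  6: x0=0xeb x1=0x6d x2=0xa8 x3=0x6d x4=0x4c x5=0x5a  N=0 Z=0
after  7: x0=0xeb x1=0x6d x2=0xa8 x3=0xc7 x4=0x4c x5=0x5a  N=1 Z=0
after  8: x0=0xeb x1=0x6d x2=0xa8 x3=0xc7 x4=0x28 x5=0x5a  N=0 Z=0
after  9: x0=0xc3 x1=0x6d x2=0xa8 x3=0xc7 x4=0x28 x5=0x5a  N=1 Z=0
-- IRQ taken; context saved, return-PC = 10 --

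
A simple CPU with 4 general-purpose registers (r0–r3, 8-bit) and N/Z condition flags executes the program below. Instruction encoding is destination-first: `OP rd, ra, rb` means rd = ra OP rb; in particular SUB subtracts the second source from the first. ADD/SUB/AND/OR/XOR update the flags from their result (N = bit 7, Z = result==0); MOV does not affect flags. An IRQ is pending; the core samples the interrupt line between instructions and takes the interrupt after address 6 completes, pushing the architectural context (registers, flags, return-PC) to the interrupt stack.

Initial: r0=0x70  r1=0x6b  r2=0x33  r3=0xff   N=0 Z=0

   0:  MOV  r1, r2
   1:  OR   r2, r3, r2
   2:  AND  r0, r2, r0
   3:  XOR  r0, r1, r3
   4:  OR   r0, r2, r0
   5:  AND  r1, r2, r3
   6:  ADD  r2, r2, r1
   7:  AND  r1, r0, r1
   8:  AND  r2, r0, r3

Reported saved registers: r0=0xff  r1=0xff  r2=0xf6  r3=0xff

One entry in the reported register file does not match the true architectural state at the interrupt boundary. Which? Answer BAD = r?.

BAD = r2

after  0: r0=0x70 r1=0x33 r2=0x33 r3=0xff  N=0 Z=0
after  1: r0=0x70 r1=0x33 r2=0xff r3=0xff  N=1 Z=0
after  2: r0=0x70 r1=0x33 r2=0xff r3=0xff  N=0 Z=0
after  3: r0=0xcc r1=0x33 r2=0xff r3=0xff  N=1 Z=0
after  4: r0=0xff r1=0x33 r2=0xff r3=0xff  N=1 Z=0
after  5: r0=0xff r1=0xff r2=0xff r3=0xff  N=1 Z=0
after  6: r0=0xff r1=0xff r2=0xfe r3=0xff  N=1 Z=0
-- IRQ taken; context saved, return-PC = 7 --
mismatch: r2: reported 0xf6 vs actual 0xfe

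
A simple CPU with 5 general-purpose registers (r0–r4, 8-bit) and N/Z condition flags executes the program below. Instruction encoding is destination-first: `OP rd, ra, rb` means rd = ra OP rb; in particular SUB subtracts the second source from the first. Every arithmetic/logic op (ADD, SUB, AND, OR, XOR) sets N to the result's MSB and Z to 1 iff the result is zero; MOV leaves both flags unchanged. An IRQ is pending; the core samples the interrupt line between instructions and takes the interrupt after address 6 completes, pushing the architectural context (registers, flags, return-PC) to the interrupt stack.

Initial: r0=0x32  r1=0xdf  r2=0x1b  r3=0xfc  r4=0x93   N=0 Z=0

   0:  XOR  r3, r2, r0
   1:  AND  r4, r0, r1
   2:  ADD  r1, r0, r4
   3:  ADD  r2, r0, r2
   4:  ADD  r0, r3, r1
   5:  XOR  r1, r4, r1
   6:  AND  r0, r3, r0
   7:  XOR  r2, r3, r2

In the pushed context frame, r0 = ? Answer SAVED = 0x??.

SAVED = 0x29

after  0: r0=0x32 r1=0xdf r2=0x1b r3=0x29 r4=0x93  N=0 Z=0
after  1: r0=0x32 r1=0xdf r2=0x1b r3=0x29 r4=0x12  N=0 Z=0
after  2: r0=0x32 r1=0x44 r2=0x1b r3=0x29 r4=0x12  N=0 Z=0
after  3: r0=0x32 r1=0x44 r2=0x4d r3=0x29 r4=0x12  N=0 Z=0
after  4: r0=0x6d r1=0x44 r2=0x4d r3=0x29 r4=0x12  N=0 Z=0
after  5: r0=0x6d r1=0x56 r2=0x4d r3=0x29 r4=0x12  N=0 Z=0
after  6: r0=0x29 r1=0x56 r2=0x4d r3=0x29 r4=0x12  N=0 Z=0
-- IRQ taken; context saved, return-PC = 7 --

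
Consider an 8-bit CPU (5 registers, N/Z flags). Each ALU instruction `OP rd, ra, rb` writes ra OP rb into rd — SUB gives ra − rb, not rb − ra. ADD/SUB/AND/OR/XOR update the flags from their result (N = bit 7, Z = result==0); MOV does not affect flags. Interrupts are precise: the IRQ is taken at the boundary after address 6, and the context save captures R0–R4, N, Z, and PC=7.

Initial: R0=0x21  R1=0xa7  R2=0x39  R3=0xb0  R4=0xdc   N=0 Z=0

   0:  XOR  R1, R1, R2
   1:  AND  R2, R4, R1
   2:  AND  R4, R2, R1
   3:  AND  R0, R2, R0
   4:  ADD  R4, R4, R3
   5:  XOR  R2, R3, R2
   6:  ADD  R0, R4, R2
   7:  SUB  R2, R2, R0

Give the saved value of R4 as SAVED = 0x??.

after  0: R0=0x21 R1=0x9e R2=0x39 R3=0xb0 R4=0xdc  N=1 Z=0
after  1: R0=0x21 R1=0x9e R2=0x9c R3=0xb0 R4=0xdc  N=1 Z=0
after  2: R0=0x21 R1=0x9e R2=0x9c R3=0xb0 R4=0x9c  N=1 Z=0
after  3: R0=0x00 R1=0x9e R2=0x9c R3=0xb0 R4=0x9c  N=0 Z=1
after  4: R0=0x00 R1=0x9e R2=0x9c R3=0xb0 R4=0x4c  N=0 Z=0
after  5: R0=0x00 R1=0x9e R2=0x2c R3=0xb0 R4=0x4c  N=0 Z=0
after  6: R0=0x78 R1=0x9e R2=0x2c R3=0xb0 R4=0x4c  N=0 Z=0
-- IRQ taken; context saved, return-PC = 7 --

SAVED = 0x4c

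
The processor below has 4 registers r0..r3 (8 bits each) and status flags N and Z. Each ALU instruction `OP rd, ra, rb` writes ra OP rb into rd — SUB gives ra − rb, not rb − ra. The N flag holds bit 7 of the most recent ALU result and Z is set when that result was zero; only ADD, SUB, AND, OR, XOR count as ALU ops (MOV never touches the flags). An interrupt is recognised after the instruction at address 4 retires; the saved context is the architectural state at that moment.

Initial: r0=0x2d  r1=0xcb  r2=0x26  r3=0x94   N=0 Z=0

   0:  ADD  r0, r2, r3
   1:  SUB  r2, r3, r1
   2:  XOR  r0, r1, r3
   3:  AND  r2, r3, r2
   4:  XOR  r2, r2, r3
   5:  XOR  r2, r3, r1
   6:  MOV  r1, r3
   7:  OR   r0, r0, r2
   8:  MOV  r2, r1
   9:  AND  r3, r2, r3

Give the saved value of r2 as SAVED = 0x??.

after  0: r0=0xba r1=0xcb r2=0x26 r3=0x94  N=1 Z=0
after  1: r0=0xba r1=0xcb r2=0xc9 r3=0x94  N=1 Z=0
after  2: r0=0x5f r1=0xcb r2=0xc9 r3=0x94  N=0 Z=0
after  3: r0=0x5f r1=0xcb r2=0x80 r3=0x94  N=1 Z=0
after  4: r0=0x5f r1=0xcb r2=0x14 r3=0x94  N=0 Z=0
-- IRQ taken; context saved, return-PC = 5 --

SAVED = 0x14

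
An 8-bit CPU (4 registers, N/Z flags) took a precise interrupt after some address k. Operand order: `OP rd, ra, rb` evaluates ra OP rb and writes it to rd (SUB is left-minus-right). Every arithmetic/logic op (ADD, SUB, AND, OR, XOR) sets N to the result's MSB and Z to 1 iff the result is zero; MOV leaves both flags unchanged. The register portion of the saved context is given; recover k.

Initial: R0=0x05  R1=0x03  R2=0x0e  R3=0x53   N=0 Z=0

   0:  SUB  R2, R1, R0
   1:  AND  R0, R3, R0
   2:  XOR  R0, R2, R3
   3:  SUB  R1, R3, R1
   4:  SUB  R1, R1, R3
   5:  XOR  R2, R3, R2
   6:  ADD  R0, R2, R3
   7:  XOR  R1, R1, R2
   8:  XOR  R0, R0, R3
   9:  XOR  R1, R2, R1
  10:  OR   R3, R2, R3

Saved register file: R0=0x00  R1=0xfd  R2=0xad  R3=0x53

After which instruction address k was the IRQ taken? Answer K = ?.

K = 6

after  0: R0=0x05 R1=0x03 R2=0xfe R3=0x53  N=1 Z=0
after  1: R0=0x01 R1=0x03 R2=0xfe R3=0x53  N=0 Z=0
after  2: R0=0xad R1=0x03 R2=0xfe R3=0x53  N=1 Z=0
after  3: R0=0xad R1=0x50 R2=0xfe R3=0x53  N=0 Z=0
after  4: R0=0xad R1=0xfd R2=0xfe R3=0x53  N=1 Z=0
after  5: R0=0xad R1=0xfd R2=0xad R3=0x53  N=1 Z=0
after  6: R0=0x00 R1=0xfd R2=0xad R3=0x53  N=0 Z=1
-- IRQ taken; context saved, return-PC = 7 --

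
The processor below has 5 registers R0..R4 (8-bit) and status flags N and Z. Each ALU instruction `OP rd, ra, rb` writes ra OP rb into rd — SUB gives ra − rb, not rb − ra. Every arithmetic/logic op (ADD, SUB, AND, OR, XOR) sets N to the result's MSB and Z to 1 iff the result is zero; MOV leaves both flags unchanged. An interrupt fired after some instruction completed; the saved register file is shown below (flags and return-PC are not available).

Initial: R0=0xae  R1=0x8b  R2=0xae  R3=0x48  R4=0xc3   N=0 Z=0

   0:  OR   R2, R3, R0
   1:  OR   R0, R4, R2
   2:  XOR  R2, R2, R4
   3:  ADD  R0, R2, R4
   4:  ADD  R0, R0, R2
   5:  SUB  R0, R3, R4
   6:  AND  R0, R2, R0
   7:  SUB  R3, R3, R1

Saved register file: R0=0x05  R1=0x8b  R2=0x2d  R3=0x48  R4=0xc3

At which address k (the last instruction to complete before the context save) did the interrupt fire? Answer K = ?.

after  0: R0=0xae R1=0x8b R2=0xee R3=0x48 R4=0xc3  N=1 Z=0
after  1: R0=0xef R1=0x8b R2=0xee R3=0x48 R4=0xc3  N=1 Z=0
after  2: R0=0xef R1=0x8b R2=0x2d R3=0x48 R4=0xc3  N=0 Z=0
after  3: R0=0xf0 R1=0x8b R2=0x2d R3=0x48 R4=0xc3  N=1 Z=0
after  4: R0=0x1d R1=0x8b R2=0x2d R3=0x48 R4=0xc3  N=0 Z=0
after  5: R0=0x85 R1=0x8b R2=0x2d R3=0x48 R4=0xc3  N=1 Z=0
after  6: R0=0x05 R1=0x8b R2=0x2d R3=0x48 R4=0xc3  N=0 Z=0
-- IRQ taken; context saved, return-PC = 7 --

K = 6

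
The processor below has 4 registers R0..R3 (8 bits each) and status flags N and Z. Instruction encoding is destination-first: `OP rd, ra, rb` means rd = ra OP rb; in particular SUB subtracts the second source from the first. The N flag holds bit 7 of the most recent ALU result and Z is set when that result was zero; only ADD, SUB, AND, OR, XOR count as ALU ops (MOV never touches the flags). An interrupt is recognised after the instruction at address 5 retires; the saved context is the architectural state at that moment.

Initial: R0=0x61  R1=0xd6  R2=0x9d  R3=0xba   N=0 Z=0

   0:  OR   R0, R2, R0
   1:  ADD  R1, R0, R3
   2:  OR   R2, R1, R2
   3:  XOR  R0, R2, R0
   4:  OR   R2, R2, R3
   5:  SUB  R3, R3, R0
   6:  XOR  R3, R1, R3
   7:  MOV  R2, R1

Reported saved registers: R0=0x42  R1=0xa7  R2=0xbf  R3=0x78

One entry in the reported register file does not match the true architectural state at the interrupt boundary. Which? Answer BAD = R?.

BAD = R1

after  0: R0=0xfd R1=0xd6 R2=0x9d R3=0xba  N=1 Z=0
after  1: R0=0xfd R1=0xb7 R2=0x9d R3=0xba  N=1 Z=0
after  2: R0=0xfd R1=0xb7 R2=0xbf R3=0xba  N=1 Z=0
after  3: R0=0x42 R1=0xb7 R2=0xbf R3=0xba  N=0 Z=0
after  4: R0=0x42 R1=0xb7 R2=0xbf R3=0xba  N=1 Z=0
after  5: R0=0x42 R1=0xb7 R2=0xbf R3=0x78  N=0 Z=0
-- IRQ taken; context saved, return-PC = 6 --
mismatch: R1: reported 0xa7 vs actual 0xb7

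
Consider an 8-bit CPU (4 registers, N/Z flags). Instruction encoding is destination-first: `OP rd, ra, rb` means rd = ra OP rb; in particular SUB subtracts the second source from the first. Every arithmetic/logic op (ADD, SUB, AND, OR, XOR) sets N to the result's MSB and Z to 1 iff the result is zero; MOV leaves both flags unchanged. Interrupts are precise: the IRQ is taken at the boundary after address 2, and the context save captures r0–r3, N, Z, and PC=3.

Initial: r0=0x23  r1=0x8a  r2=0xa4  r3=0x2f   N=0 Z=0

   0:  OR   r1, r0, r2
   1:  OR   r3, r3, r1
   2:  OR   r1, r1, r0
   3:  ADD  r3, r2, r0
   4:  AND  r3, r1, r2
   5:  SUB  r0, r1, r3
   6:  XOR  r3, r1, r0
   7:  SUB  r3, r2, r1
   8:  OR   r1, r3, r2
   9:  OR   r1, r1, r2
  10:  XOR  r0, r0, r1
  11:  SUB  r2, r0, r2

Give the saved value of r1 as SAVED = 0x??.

after  0: r0=0x23 r1=0xa7 r2=0xa4 r3=0x2f  N=1 Z=0
after  1: r0=0x23 r1=0xa7 r2=0xa4 r3=0xaf  N=1 Z=0
after  2: r0=0x23 r1=0xa7 r2=0xa4 r3=0xaf  N=1 Z=0
-- IRQ taken; context saved, return-PC = 3 --

SAVED = 0xa7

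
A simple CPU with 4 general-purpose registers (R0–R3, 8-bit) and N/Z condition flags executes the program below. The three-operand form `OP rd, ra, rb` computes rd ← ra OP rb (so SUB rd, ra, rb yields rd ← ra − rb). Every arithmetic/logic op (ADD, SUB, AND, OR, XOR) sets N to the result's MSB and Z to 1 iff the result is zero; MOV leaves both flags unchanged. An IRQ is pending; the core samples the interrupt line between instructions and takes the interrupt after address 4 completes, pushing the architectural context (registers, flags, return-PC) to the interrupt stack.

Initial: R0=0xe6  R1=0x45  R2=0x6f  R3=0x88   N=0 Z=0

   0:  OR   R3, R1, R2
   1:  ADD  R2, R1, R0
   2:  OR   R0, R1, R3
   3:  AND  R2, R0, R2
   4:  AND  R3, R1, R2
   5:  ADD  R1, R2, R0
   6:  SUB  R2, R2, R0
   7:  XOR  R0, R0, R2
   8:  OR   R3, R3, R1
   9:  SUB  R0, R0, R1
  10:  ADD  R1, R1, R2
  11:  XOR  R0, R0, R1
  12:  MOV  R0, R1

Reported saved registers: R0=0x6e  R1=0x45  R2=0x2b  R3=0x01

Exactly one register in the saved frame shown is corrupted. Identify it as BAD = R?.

after  0: R0=0xe6 R1=0x45 R2=0x6f R3=0x6f  N=0 Z=0
after  1: R0=0xe6 R1=0x45 R2=0x2b R3=0x6f  N=0 Z=0
after  2: R0=0x6f R1=0x45 R2=0x2b R3=0x6f  N=0 Z=0
after  3: R0=0x6f R1=0x45 R2=0x2b R3=0x6f  N=0 Z=0
after  4: R0=0x6f R1=0x45 R2=0x2b R3=0x01  N=0 Z=0
-- IRQ taken; context saved, return-PC = 5 --
mismatch: R0: reported 0x6e vs actual 0x6f

BAD = R0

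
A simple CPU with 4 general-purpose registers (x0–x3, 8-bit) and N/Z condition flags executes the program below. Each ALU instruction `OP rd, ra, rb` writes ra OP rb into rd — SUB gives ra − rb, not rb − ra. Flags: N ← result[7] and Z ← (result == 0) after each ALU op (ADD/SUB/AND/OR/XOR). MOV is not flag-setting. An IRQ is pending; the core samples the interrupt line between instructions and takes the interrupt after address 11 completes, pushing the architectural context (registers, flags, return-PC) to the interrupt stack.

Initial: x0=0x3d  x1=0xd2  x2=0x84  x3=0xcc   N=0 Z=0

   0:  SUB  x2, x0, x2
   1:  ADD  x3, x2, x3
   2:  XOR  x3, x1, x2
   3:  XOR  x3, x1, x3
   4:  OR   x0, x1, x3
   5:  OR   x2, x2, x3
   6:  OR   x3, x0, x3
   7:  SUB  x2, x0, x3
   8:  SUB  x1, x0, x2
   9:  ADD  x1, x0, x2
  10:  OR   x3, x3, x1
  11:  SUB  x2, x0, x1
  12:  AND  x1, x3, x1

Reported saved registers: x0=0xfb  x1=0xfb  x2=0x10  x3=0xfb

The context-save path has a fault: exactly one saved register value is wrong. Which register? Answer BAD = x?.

after  0: x0=0x3d x1=0xd2 x2=0xb9 x3=0xcc  N=1 Z=0
after  1: x0=0x3d x1=0xd2 x2=0xb9 x3=0x85  N=1 Z=0
after  2: x0=0x3d x1=0xd2 x2=0xb9 x3=0x6b  N=0 Z=0
after  3: x0=0x3d x1=0xd2 x2=0xb9 x3=0xb9  N=1 Z=0
after  4: x0=0xfb x1=0xd2 x2=0xb9 x3=0xb9  N=1 Z=0
after  5: x0=0xfb x1=0xd2 x2=0xb9 x3=0xb9  N=1 Z=0
after  6: x0=0xfb x1=0xd2 x2=0xb9 x3=0xfb  N=1 Z=0
after  7: x0=0xfb x1=0xd2 x2=0x00 x3=0xfb  N=0 Z=1
after  8: x0=0xfb x1=0xfb x2=0x00 x3=0xfb  N=1 Z=0
after  9: x0=0xfb x1=0xfb x2=0x00 x3=0xfb  N=1 Z=0
after 10: x0=0xfb x1=0xfb x2=0x00 x3=0xfb  N=1 Z=0
after 11: x0=0xfb x1=0xfb x2=0x00 x3=0xfb  N=0 Z=1
-- IRQ taken; context saved, return-PC = 12 --
mismatch: x2: reported 0x10 vs actual 0x00

BAD = x2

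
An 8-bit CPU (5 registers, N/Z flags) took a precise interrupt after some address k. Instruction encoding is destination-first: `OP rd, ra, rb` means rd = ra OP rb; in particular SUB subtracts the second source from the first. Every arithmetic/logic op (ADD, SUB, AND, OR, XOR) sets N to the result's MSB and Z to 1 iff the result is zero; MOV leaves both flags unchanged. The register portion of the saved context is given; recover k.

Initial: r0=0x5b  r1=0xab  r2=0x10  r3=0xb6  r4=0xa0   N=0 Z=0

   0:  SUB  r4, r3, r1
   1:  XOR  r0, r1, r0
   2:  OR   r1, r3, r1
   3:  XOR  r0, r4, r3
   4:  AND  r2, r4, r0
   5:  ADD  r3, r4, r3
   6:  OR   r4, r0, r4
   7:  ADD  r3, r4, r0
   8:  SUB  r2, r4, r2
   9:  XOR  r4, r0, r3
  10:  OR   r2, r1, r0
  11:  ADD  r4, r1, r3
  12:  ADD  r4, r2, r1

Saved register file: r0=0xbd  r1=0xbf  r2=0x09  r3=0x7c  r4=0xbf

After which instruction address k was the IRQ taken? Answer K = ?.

K = 7

after  0: r0=0x5b r1=0xab r2=0x10 r3=0xb6 r4=0x0b  N=0 Z=0
after  1: r0=0xf0 r1=0xab r2=0x10 r3=0xb6 r4=0x0b  N=1 Z=0
after  2: r0=0xf0 r1=0xbf r2=0x10 r3=0xb6 r4=0x0b  N=1 Z=0
after  3: r0=0xbd r1=0xbf r2=0x10 r3=0xb6 r4=0x0b  N=1 Z=0
after  4: r0=0xbd r1=0xbf r2=0x09 r3=0xb6 r4=0x0b  N=0 Z=0
after  5: r0=0xbd r1=0xbf r2=0x09 r3=0xc1 r4=0x0b  N=1 Z=0
after  6: r0=0xbd r1=0xbf r2=0x09 r3=0xc1 r4=0xbf  N=1 Z=0
after  7: r0=0xbd r1=0xbf r2=0x09 r3=0x7c r4=0xbf  N=0 Z=0
-- IRQ taken; context saved, return-PC = 8 --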